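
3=3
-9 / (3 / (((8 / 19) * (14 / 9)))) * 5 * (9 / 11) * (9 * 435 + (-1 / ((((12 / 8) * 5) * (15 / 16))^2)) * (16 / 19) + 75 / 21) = -422145864992 / 13402125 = -31498.43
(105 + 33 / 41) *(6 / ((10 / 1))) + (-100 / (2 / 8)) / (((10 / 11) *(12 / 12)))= -376.52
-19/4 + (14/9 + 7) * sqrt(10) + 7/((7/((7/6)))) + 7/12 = 24.06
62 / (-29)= -62 / 29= -2.14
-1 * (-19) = 19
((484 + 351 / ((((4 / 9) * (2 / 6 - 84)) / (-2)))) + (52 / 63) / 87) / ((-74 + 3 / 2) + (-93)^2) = 1383677149 / 23597913843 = 0.06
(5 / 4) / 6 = 5 / 24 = 0.21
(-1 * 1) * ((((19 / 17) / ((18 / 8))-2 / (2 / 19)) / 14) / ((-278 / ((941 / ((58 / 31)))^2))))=-2409031639271 / 2003181264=-1202.60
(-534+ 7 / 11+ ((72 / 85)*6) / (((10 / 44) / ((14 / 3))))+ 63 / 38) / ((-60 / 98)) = 3720001061 / 5329500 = 698.00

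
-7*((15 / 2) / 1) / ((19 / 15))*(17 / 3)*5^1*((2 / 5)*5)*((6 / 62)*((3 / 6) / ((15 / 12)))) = -53550 / 589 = -90.92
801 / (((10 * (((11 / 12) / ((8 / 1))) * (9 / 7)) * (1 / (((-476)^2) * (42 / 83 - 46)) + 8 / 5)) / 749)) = 6387570964447232 / 25096160441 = 254523.83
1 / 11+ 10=111 / 11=10.09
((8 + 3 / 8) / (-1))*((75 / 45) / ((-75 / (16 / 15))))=134 / 675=0.20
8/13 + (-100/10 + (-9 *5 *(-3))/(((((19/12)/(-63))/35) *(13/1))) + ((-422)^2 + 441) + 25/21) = 850952572/5187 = 164054.86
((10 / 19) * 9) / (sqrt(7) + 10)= 0.37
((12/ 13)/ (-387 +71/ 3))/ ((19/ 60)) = -0.01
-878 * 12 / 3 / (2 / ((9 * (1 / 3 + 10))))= -163308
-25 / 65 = -5 / 13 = -0.38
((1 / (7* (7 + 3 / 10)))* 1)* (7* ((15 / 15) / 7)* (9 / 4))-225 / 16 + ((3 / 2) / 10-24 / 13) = -8351379 / 531440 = -15.71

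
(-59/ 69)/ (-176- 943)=59/ 77211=0.00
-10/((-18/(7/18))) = 0.22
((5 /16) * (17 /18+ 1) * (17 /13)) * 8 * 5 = 14875 /468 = 31.78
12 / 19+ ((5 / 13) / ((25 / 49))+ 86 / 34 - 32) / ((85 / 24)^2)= -251471508 / 151688875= -1.66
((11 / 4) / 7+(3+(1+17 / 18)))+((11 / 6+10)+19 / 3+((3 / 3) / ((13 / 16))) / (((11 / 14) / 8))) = 1298573 / 36036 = 36.04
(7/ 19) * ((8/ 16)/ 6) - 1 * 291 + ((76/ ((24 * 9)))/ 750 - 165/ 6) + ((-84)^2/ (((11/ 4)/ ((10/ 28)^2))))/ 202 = -67719629951/ 213728625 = -316.85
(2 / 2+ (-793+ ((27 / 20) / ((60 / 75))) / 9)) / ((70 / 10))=-12669 / 112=-113.12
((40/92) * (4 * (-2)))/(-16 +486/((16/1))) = -128/529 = -0.24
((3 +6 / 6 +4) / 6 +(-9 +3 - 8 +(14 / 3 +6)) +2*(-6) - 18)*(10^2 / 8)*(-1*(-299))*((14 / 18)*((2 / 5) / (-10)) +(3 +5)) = -8577712 / 9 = -953079.11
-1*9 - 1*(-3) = -6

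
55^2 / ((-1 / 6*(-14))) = 9075 / 7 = 1296.43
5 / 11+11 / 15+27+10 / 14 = 33382 / 1155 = 28.90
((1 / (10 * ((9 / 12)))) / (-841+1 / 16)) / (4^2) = -2 / 201825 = -0.00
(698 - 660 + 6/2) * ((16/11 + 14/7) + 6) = 4264/11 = 387.64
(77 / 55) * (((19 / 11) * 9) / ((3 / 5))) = 36.27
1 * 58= 58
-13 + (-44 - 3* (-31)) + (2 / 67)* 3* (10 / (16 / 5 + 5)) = 99192 / 2747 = 36.11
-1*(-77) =77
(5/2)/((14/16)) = 20/7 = 2.86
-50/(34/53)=-1325/17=-77.94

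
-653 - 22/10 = -655.20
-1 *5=-5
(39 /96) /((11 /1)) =0.04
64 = 64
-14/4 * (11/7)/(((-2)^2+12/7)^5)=-184877/204800000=-0.00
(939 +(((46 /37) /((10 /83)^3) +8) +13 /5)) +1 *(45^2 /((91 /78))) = 439805907 /129500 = 3396.18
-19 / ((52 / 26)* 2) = -4.75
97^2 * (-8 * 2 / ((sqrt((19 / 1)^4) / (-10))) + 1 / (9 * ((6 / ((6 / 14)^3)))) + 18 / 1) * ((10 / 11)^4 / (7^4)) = 214889751705000 / 4352754995743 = 49.37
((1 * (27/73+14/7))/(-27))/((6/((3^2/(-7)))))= 173/9198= 0.02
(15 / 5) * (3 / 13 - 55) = -2136 / 13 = -164.31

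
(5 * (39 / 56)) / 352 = 195 / 19712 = 0.01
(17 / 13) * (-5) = -85 / 13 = -6.54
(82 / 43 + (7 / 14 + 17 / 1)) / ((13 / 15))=22.39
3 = 3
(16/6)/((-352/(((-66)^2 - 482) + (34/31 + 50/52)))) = -3124103/106392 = -29.36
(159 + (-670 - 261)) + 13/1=-759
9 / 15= 3 / 5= 0.60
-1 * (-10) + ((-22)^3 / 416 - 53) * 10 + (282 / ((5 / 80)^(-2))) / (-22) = -28408233 / 36608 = -776.01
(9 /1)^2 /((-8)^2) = 81 /64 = 1.27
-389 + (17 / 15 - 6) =-5908 / 15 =-393.87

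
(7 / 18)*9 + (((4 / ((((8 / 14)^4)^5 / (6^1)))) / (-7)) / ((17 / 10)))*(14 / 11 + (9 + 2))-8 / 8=-1796245.66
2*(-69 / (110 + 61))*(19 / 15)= -1.02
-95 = -95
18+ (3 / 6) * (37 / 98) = 3565 / 196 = 18.19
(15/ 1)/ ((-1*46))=-15/ 46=-0.33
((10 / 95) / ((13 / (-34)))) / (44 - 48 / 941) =-15997 / 2553733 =-0.01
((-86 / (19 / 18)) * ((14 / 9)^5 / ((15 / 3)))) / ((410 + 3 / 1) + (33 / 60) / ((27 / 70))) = -26430208 / 73802745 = -0.36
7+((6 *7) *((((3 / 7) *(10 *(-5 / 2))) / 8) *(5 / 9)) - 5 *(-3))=-9.25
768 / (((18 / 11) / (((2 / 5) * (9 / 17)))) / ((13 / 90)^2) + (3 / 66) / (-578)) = 1650435072 / 795905831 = 2.07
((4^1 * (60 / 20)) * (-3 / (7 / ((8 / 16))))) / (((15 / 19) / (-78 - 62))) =456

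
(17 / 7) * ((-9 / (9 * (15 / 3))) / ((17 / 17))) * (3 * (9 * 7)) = -459 / 5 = -91.80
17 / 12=1.42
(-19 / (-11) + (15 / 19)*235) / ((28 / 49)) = 68488 / 209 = 327.69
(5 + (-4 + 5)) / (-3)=-2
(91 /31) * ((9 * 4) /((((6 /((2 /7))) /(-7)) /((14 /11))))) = -44.83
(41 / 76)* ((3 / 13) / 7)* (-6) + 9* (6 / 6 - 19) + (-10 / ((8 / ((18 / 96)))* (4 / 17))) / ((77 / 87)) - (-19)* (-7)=-1442314127 / 4868864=-296.23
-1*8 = -8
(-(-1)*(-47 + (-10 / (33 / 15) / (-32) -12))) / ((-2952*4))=1151 / 230912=0.00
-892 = -892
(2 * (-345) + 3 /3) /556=-689 /556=-1.24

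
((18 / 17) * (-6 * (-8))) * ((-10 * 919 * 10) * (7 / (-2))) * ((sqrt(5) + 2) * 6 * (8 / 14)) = 1905638400 / 17 + 952819200 * sqrt(5) / 17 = 237423935.38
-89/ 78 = -1.14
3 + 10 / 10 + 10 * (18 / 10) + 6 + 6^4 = 1324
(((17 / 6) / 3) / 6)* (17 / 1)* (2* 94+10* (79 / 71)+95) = 2011729 / 2556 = 787.06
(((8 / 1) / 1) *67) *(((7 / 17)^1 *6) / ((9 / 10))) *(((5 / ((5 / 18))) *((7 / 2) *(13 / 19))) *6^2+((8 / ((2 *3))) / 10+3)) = 6650840224 / 2907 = 2287870.73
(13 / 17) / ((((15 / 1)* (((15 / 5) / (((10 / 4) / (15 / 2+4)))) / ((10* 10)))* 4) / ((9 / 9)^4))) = 325 / 3519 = 0.09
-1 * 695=-695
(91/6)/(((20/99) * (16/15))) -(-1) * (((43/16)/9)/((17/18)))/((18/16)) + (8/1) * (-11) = -17.34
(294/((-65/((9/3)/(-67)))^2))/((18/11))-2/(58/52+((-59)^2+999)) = -797838247/2209712606725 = -0.00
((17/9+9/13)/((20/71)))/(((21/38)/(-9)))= -203699/1365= -149.23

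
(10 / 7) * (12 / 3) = 40 / 7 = 5.71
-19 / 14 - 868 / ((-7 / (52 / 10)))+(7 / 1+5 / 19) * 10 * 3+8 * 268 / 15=4007041 / 3990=1004.27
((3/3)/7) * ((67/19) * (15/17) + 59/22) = 5881/7106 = 0.83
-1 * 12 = -12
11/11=1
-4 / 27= -0.15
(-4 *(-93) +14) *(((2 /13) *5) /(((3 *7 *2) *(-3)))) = -1930 /819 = -2.36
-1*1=-1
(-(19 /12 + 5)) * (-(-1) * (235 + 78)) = -24727 /12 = -2060.58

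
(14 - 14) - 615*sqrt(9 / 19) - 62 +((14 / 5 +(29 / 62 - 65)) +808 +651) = 413933 / 310 - 1845*sqrt(19) / 19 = 912.00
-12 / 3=-4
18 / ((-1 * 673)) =-18 / 673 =-0.03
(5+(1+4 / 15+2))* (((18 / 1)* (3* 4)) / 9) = 992 / 5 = 198.40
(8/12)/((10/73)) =73/15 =4.87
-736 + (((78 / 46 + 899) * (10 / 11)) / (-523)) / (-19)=-1850141736 / 2514061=-735.92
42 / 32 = 21 / 16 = 1.31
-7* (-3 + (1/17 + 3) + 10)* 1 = -1197/17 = -70.41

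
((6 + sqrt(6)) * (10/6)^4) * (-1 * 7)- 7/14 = -17527/54- 4375 * sqrt(6)/81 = -456.88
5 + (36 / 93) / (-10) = 769 / 155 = 4.96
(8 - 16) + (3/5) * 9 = -2.60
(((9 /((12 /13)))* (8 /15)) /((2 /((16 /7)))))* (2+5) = 208 /5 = 41.60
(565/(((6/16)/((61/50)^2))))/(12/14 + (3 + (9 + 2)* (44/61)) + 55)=179541971/5347500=33.57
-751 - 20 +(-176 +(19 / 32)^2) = -969367 / 1024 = -946.65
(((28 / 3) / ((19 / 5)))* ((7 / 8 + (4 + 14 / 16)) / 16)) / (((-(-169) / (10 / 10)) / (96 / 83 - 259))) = -17227805 / 12792624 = -1.35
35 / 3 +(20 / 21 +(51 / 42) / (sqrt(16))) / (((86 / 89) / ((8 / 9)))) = 208409 / 16254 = 12.82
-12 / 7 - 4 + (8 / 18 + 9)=235 / 63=3.73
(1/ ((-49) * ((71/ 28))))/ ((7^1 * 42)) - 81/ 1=-5917781/ 73059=-81.00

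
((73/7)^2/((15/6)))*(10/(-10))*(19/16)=-101251/1960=-51.66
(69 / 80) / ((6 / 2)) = 23 / 80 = 0.29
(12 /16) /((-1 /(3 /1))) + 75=291 /4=72.75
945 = 945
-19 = -19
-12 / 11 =-1.09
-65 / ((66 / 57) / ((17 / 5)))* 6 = -12597 / 11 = -1145.18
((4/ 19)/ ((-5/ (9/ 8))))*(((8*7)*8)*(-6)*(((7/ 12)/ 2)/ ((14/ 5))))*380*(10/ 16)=3150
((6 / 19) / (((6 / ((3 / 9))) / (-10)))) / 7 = -10 / 399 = -0.03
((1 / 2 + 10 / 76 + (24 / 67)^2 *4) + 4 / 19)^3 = 1544804416000000 / 620454043297171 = 2.49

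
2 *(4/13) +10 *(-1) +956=12306/13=946.62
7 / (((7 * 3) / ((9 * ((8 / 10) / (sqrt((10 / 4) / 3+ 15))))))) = 12 * sqrt(570) / 475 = 0.60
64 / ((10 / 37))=1184 / 5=236.80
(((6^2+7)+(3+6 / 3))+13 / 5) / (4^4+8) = 23 / 120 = 0.19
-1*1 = -1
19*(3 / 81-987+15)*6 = -997234 / 9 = -110803.78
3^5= 243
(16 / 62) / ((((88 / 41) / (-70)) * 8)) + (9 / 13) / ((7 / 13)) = 2231 / 9548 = 0.23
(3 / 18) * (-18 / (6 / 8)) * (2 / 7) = -8 / 7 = -1.14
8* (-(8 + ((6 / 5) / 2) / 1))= -344 / 5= -68.80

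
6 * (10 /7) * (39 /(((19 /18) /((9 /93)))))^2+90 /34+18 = 5376325617 /41283599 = 130.23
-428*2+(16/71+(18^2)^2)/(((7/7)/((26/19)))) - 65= 192543683/1349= 142730.68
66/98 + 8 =425/49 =8.67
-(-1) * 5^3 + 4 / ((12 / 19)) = 394 / 3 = 131.33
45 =45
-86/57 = -1.51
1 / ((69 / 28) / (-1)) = -28 / 69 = -0.41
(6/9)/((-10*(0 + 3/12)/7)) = -1.87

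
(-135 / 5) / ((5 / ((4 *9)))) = -972 / 5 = -194.40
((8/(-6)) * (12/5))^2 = 256/25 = 10.24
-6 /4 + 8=13 /2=6.50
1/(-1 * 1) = -1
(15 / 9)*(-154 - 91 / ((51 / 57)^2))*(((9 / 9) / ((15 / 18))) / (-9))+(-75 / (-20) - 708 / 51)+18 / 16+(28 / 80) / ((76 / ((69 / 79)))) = 15766064153 / 312328080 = 50.48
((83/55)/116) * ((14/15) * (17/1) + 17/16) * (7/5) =2360603/7656000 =0.31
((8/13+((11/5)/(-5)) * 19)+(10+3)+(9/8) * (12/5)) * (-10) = -5171/65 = -79.55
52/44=13/11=1.18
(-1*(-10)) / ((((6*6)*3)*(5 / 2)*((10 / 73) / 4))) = 146 / 135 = 1.08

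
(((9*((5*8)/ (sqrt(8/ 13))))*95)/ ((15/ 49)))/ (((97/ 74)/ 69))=142610580*sqrt(26)/ 97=7496640.52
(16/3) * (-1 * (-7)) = 112/3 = 37.33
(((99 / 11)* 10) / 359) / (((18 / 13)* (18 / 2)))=65 / 3231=0.02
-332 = -332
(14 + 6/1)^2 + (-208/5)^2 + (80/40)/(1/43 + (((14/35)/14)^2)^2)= 2216.56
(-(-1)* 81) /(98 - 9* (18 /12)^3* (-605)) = 648 /147799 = 0.00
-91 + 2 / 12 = -545 / 6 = -90.83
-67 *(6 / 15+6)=-2144 / 5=-428.80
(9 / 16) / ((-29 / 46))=-207 / 232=-0.89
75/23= 3.26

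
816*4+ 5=3269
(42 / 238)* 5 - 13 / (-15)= 446 / 255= 1.75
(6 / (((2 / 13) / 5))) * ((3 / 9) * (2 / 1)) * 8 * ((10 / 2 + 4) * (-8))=-74880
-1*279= -279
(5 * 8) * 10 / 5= 80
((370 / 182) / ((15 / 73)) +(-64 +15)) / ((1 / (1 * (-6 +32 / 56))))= 405688 / 1911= 212.29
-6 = -6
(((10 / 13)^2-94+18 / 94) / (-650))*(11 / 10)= 8144631 / 51629500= 0.16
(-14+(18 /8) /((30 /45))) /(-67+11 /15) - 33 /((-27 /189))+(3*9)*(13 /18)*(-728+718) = 287547 /7952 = 36.16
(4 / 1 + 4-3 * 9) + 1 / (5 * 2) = -189 / 10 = -18.90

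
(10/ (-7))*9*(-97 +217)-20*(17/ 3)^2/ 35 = -98356/ 63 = -1561.21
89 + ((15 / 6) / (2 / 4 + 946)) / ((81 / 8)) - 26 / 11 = 146126789 / 1686663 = 86.64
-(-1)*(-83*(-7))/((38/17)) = 9877/38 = 259.92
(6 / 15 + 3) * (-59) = -1003 / 5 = -200.60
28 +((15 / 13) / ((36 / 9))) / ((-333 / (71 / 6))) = 969341 / 34632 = 27.99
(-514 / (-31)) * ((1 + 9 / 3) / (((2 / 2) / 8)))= 16448 / 31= 530.58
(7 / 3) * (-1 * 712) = -1661.33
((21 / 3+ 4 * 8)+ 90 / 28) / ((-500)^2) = 591 / 3500000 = 0.00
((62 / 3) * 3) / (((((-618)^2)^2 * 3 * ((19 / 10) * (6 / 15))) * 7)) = 775 / 29100255384312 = 0.00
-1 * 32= -32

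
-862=-862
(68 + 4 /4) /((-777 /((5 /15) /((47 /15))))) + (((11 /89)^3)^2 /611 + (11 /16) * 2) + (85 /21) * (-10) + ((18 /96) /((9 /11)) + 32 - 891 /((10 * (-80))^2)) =-1039325005386068018963497 /151001841241511594880000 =-6.88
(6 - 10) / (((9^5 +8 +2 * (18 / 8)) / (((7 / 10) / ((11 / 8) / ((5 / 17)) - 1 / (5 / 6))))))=-224 / 16419097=-0.00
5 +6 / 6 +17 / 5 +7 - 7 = 47 / 5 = 9.40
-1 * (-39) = 39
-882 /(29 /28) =-24696 /29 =-851.59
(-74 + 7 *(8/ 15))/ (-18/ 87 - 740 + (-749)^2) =-1798/ 14336085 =-0.00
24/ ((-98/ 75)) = -900/ 49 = -18.37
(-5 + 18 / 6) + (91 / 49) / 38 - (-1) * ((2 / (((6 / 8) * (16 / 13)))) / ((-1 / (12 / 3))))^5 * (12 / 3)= -12641910181 / 64638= -195580.16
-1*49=-49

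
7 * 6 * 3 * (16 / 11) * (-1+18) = 3115.64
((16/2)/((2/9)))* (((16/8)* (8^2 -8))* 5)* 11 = 221760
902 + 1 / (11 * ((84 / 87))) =277845 / 308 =902.09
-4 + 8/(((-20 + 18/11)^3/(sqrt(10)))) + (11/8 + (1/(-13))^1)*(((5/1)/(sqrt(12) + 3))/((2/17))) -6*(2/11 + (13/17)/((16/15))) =-2511151/38896 -1331*sqrt(10)/1030301 + 3825*sqrt(3)/104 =-0.86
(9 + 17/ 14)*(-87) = -12441/ 14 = -888.64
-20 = -20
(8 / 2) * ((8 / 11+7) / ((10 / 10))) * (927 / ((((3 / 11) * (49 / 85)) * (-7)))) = -8930100 / 343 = -26035.28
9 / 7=1.29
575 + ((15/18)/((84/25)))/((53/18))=575.08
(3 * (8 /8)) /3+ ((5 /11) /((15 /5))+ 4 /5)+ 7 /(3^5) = 26467 /13365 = 1.98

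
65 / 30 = 13 / 6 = 2.17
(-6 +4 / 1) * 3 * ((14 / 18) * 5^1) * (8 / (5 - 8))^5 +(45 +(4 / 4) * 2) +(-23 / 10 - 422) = 20187083 / 7290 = 2769.15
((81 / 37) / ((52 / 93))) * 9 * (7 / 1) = 474579 / 1924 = 246.66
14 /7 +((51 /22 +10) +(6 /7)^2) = 16227 /1078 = 15.05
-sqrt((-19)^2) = -19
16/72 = 2/9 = 0.22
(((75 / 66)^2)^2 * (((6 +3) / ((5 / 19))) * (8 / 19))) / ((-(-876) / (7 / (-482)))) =-1640625 / 4121265808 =-0.00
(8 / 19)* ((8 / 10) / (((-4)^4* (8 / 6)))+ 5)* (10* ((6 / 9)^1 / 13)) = 337 / 312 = 1.08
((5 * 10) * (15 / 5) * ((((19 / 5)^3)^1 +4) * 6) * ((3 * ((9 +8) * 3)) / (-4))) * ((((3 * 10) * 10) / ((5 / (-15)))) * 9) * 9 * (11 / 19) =1625185550340 / 19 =85536081596.84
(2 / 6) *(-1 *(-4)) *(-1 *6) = -8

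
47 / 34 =1.38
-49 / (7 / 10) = -70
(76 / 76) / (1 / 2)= 2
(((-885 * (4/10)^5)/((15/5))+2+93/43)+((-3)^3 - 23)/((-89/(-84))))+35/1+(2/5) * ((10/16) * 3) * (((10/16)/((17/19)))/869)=-12492726704361/1130725420000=-11.05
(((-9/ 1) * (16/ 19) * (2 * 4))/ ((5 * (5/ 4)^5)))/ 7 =-1179648/ 2078125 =-0.57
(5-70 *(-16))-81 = 1044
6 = 6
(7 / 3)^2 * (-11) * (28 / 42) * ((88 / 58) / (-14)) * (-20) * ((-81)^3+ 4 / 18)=324093843920 / 7047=45990328.36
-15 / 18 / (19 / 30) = -25 / 19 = -1.32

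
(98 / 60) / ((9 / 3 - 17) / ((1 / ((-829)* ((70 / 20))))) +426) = 49 / 1231410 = 0.00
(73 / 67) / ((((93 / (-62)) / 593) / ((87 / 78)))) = -1255381 / 2613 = -480.44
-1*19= -19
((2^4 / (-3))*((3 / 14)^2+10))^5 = -30305994308178789376 / 68641485507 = -441511340.91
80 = 80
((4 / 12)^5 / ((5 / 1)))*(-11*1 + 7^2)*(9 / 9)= 38 / 1215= 0.03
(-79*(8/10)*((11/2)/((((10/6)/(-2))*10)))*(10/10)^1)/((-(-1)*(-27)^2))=1738/30375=0.06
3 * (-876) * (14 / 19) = -36792 / 19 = -1936.42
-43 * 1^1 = -43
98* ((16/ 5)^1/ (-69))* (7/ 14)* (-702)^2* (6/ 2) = -386358336/ 115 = -3359637.70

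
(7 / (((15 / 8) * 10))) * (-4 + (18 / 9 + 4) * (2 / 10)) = -392 / 375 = -1.05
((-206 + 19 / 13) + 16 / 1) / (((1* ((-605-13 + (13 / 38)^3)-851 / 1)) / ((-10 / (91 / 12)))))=-5379650880 / 31785148031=-0.17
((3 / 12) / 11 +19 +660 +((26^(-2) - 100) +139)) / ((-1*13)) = -1334807 / 24167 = -55.23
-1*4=-4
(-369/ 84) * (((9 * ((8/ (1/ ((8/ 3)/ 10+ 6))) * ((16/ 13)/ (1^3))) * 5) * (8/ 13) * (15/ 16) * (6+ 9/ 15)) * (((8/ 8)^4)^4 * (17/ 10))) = -467012304/ 5915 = -78953.90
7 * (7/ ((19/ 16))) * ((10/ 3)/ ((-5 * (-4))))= 6.88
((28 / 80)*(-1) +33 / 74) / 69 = 71 / 51060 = 0.00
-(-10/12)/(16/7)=35/96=0.36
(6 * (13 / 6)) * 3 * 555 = 21645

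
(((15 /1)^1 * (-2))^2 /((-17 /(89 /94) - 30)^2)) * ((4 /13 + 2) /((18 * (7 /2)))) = 2970375 /207204998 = 0.01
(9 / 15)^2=9 / 25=0.36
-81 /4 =-20.25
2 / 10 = 1 / 5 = 0.20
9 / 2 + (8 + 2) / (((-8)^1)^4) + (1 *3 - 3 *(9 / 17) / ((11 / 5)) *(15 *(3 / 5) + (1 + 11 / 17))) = -1197545 / 6510592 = -0.18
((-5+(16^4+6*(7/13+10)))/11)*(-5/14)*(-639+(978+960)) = -5538448875/2002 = -2766457.98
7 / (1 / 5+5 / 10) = 10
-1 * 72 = -72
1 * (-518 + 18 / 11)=-5680 / 11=-516.36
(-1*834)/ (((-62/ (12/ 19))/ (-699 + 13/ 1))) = -5828.09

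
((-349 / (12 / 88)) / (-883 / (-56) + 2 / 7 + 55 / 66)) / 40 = -53746 / 14185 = -3.79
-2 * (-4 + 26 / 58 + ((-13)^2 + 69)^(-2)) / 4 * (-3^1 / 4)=-17502909 / 13141408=-1.33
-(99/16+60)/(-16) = 1059/256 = 4.14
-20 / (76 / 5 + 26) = -50 / 103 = -0.49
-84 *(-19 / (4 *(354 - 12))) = 7 / 6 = 1.17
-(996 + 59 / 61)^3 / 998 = -224922101843375 / 226527038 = -992915.03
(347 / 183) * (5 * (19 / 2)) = 32965 / 366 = 90.07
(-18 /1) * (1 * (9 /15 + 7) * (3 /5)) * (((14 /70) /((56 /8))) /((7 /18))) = -36936 /6125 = -6.03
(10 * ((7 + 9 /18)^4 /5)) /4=50625 /32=1582.03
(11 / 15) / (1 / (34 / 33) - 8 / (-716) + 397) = 66946 / 36331755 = 0.00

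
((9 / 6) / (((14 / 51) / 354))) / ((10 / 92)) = 622863 / 35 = 17796.09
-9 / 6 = -3 / 2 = -1.50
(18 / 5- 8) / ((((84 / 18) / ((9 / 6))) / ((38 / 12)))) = -627 / 140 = -4.48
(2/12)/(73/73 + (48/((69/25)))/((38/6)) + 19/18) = 1311/37769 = 0.03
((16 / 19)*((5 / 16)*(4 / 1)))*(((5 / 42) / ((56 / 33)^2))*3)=27225 / 208544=0.13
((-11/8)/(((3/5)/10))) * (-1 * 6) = 275/2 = 137.50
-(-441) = 441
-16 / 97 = -0.16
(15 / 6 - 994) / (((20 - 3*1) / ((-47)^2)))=-4380447 / 34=-128836.68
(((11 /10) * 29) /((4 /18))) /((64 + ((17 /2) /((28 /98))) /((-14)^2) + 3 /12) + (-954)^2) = 80388 /509701025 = 0.00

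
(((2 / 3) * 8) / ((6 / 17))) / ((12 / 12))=136 / 9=15.11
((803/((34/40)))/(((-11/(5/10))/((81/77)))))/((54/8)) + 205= 259585/1309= 198.31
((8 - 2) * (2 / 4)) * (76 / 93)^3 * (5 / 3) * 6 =4389760 / 268119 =16.37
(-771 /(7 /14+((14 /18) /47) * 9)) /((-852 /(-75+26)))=-591871 /8662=-68.33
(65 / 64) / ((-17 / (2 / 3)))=-65 / 1632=-0.04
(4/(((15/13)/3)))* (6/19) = 3.28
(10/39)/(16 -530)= -5/10023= -0.00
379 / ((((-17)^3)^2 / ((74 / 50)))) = 14023 / 603439225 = 0.00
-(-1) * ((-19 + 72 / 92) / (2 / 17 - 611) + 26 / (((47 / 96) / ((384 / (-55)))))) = -45783101153 / 123488035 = -370.75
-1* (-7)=7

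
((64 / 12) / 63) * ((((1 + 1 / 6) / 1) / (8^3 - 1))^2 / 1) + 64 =580136260 / 9064629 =64.00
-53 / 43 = -1.23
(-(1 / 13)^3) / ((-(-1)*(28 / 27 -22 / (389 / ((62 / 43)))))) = -451629 / 948067016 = -0.00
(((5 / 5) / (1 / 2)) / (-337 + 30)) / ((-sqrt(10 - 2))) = sqrt(2) / 614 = 0.00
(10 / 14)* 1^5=5 / 7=0.71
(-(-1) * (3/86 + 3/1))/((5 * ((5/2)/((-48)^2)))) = 601344/1075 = 559.39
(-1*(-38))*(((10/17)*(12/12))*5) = 1900/17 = 111.76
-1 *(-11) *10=110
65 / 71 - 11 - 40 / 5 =-1284 / 71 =-18.08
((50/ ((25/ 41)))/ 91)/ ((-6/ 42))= -82/ 13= -6.31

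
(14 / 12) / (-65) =-7 / 390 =-0.02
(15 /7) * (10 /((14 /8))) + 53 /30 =20597 /1470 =14.01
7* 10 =70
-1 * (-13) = 13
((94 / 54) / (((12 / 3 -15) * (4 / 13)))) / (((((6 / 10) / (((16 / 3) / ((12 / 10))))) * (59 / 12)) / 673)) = -82240600 / 157707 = -521.48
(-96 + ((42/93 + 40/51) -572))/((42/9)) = -142.88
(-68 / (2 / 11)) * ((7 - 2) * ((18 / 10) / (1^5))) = -3366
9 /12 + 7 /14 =5 /4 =1.25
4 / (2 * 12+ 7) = 4 / 31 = 0.13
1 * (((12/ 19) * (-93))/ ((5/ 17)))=-18972/ 95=-199.71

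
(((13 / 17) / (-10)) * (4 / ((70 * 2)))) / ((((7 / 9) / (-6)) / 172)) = 60372 / 20825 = 2.90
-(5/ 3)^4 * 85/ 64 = -53125/ 5184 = -10.25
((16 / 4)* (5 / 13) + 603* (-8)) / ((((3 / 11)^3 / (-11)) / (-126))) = -12850230008 / 39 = -329493077.13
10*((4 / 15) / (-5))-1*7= -113 / 15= -7.53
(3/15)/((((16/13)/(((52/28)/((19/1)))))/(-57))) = -507/560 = -0.91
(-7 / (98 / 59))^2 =3481 / 196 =17.76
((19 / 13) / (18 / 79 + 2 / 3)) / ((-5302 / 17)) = -76551 / 14612312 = -0.01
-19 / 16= -1.19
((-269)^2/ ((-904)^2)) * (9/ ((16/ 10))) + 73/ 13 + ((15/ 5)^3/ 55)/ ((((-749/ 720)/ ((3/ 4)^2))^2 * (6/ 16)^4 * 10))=3587037029182483/ 524477088239104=6.84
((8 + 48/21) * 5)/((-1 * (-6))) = 60/7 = 8.57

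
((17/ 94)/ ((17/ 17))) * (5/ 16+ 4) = 0.78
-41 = -41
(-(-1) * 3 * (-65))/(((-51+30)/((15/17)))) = 975/119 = 8.19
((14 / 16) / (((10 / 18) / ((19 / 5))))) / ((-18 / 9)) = -1197 / 400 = -2.99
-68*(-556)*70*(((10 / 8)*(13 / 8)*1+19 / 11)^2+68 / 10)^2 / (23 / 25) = 13900657324651980505 / 11034394624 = 1259757131.98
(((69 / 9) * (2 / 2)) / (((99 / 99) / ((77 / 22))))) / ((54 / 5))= 805 / 324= 2.48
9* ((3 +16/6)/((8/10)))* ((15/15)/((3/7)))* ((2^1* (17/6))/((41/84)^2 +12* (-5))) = -14.10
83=83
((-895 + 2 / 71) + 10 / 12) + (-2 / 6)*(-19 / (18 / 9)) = -63259 / 71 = -890.97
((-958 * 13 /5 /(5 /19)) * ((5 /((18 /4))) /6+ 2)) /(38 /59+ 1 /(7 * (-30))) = -11531731484 /356445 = -32352.06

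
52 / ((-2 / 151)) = -3926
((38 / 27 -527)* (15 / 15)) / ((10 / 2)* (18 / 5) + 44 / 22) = -14191 / 540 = -26.28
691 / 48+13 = 1315 / 48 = 27.40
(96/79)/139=96/10981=0.01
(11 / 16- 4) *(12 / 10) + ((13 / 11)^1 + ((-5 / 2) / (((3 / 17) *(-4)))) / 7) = -10567 / 4620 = -2.29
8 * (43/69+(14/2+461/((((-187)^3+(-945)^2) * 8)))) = 1033003705/16938534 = 60.99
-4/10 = -2/5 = -0.40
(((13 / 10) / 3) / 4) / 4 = 13 / 480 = 0.03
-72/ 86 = -36/ 43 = -0.84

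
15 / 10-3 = -3 / 2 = -1.50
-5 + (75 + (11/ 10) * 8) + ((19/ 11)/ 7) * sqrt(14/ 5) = 19 * sqrt(70)/ 385 + 394/ 5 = 79.21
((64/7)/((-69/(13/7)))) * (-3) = 832/1127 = 0.74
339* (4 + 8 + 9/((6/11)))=19323/2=9661.50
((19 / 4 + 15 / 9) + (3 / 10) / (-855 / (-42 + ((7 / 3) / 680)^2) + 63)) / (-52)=-207870488749 / 1683616539280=-0.12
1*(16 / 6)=2.67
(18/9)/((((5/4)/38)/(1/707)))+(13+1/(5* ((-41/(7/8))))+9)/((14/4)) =3693229/579740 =6.37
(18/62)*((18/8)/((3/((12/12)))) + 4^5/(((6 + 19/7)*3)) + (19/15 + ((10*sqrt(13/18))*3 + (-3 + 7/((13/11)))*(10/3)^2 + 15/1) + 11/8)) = 45*sqrt(26)/31 + 25704533/983320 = 33.54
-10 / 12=-5 / 6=-0.83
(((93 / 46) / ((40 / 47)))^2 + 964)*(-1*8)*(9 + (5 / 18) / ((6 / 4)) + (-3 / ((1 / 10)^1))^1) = 161463.55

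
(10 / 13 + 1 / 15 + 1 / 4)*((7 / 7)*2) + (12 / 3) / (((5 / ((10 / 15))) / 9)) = 2719 / 390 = 6.97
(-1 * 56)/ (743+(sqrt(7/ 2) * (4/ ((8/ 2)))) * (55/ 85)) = -24049424/ 319083475+10472 * sqrt(14)/ 319083475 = -0.08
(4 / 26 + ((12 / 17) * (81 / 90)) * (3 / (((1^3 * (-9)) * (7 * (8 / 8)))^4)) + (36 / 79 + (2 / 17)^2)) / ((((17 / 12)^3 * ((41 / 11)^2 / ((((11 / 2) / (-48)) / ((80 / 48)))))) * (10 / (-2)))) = 478937331228136 / 2207019608493097125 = 0.00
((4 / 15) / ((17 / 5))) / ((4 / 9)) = 3 / 17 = 0.18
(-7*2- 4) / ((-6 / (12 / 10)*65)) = 18 / 325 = 0.06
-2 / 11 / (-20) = 1 / 110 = 0.01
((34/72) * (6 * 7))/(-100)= -119/600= -0.20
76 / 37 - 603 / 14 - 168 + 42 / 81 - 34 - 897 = -15937031 / 13986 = -1139.50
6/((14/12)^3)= 3.78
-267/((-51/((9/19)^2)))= 7209/6137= 1.17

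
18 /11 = 1.64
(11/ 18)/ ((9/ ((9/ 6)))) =11/ 108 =0.10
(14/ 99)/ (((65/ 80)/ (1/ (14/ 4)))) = 64/ 1287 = 0.05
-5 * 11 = -55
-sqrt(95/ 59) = -sqrt(5605)/ 59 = -1.27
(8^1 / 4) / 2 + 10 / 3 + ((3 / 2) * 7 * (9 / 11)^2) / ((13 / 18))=66376 / 4719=14.07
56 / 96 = 7 / 12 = 0.58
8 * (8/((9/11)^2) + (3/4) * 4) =9688/81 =119.60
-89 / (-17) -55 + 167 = 1993 / 17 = 117.24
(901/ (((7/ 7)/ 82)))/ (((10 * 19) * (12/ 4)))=129.62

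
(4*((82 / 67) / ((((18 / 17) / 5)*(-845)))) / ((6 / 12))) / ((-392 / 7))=0.00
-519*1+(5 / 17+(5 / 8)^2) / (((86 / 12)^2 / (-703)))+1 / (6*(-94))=-37468513559 / 70912848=-528.37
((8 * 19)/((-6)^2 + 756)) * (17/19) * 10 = 1.72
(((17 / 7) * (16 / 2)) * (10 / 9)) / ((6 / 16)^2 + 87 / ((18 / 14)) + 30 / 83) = 0.32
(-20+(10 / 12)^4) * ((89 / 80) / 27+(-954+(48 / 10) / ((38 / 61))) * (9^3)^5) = 40451636659887397259646607 / 10637568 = 3802714742682481302.08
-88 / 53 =-1.66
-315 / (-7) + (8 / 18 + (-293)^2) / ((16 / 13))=10050865 / 144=69797.67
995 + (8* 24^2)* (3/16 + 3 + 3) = 29507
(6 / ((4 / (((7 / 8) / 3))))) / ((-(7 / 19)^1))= -19 / 16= -1.19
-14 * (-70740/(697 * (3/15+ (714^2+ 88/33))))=14855400/5329947151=0.00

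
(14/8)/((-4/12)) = -5.25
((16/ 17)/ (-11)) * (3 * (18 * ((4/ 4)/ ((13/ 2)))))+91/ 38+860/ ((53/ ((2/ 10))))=24133537/ 4896034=4.93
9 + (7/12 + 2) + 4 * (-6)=-149/12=-12.42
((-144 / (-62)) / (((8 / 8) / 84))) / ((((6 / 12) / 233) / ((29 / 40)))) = 10216584 / 155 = 65913.45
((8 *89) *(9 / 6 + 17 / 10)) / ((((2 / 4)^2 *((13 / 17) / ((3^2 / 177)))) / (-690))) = -320707584 / 767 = -418132.44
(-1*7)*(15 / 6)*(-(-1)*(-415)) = 14525 / 2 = 7262.50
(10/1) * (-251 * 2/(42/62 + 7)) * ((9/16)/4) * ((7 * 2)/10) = -70029/544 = -128.73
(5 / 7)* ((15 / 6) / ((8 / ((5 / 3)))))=125 / 336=0.37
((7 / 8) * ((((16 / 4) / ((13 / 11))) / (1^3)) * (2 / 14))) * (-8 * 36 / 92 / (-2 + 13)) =-36 / 299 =-0.12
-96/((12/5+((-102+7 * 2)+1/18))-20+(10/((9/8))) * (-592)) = 2880/161033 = 0.02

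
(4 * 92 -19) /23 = 349 /23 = 15.17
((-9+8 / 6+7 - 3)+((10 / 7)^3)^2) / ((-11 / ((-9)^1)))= 5117583 / 1294139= 3.95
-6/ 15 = -2/ 5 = -0.40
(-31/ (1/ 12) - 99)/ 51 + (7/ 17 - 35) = -745/ 17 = -43.82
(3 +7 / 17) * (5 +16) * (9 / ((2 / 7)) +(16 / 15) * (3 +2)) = 2639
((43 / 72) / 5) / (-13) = -43 / 4680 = -0.01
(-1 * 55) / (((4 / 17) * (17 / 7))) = -385 / 4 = -96.25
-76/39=-1.95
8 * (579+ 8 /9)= 41752 /9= 4639.11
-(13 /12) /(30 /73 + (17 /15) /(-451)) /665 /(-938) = 0.00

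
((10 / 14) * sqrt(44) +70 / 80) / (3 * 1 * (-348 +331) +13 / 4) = -40 * sqrt(11) / 1337 - 7 / 382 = -0.12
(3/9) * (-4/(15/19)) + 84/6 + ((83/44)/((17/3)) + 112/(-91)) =4994201/437580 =11.41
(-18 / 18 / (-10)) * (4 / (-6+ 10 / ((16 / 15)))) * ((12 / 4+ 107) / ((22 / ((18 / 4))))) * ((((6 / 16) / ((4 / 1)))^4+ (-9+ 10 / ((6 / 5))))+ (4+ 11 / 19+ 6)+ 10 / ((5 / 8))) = 1548751369 / 22413312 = 69.10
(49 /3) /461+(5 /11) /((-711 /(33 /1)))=522 /36419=0.01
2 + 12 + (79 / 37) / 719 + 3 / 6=771645 / 53206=14.50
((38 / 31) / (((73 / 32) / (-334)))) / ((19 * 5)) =-21376 / 11315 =-1.89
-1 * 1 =-1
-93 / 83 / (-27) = 31 / 747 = 0.04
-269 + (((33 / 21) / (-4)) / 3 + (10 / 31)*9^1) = -693257 / 2604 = -266.23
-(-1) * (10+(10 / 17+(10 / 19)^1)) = 3590 / 323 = 11.11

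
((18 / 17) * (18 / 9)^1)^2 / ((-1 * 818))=-648 / 118201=-0.01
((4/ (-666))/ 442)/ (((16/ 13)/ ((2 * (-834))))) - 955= -7208201/ 7548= -954.98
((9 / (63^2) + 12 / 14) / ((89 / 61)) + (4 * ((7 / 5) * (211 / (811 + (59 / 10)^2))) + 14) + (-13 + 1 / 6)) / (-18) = -2990313217 / 17072844012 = -0.18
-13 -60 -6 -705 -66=-850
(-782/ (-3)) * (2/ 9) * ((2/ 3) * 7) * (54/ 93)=43792/ 279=156.96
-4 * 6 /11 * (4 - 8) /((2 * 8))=6 /11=0.55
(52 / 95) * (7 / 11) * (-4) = -1456 / 1045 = -1.39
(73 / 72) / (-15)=-73 / 1080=-0.07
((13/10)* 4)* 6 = 156/5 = 31.20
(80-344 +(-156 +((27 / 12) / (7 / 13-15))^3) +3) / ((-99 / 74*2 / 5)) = 10935634156855 / 14033547264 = 779.25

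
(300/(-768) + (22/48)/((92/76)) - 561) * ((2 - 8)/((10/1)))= 2477429/7360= 336.61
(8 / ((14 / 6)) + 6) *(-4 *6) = -226.29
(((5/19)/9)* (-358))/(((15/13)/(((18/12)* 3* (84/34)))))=-32578/323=-100.86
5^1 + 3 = 8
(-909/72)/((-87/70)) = 3535/348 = 10.16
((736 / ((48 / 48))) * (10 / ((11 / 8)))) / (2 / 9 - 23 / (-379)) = 40167936 / 2123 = 18920.37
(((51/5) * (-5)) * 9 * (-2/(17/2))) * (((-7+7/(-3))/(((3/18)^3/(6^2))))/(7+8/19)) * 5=-248209920/47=-5281062.13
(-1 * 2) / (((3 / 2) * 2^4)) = -1 / 12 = -0.08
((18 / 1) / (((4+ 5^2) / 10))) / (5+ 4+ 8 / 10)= 900 / 1421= 0.63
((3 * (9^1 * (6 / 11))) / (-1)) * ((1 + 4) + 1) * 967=-939924 / 11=-85447.64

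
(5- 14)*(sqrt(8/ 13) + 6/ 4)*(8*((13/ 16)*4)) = -351- 36*sqrt(26) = -534.56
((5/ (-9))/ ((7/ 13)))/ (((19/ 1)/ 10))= -650/ 1197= -0.54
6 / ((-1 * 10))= -3 / 5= -0.60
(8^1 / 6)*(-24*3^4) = -2592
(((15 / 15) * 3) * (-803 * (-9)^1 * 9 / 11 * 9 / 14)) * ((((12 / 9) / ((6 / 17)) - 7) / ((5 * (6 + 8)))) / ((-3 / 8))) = 342954 / 245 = 1399.81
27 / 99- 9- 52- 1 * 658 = -7906 / 11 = -718.73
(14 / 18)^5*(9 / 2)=16807 / 13122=1.28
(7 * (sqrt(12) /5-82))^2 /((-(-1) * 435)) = 8237488 /10875-16072 * sqrt(3) /2175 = 744.67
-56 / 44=-14 / 11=-1.27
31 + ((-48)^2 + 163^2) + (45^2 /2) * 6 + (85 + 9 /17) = 596097 /17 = 35064.53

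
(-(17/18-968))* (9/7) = 17407/14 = 1243.36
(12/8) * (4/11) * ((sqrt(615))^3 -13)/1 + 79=791/11 + 3690 * sqrt(615)/11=8390.91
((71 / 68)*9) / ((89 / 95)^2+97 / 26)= 24990225 / 12255538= 2.04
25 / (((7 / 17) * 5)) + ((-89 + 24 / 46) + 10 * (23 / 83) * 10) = -649770 / 13363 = -48.62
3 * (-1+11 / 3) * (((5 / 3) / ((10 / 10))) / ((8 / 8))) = 40 / 3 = 13.33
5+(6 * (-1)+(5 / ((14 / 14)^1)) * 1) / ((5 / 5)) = 4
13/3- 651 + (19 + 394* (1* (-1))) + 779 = -728/3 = -242.67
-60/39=-20/13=-1.54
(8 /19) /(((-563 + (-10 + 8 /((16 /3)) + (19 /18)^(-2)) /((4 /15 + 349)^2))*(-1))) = 8343924784 /11156871661831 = 0.00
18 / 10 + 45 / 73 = 882 / 365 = 2.42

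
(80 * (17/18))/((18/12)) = 1360/27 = 50.37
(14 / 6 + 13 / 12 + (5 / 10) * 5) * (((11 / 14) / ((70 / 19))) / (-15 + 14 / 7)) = -14839 / 152880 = -0.10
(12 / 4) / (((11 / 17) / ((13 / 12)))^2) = 8.41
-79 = -79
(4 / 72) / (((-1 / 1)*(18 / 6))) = -1 / 54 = -0.02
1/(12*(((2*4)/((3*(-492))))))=-123/8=-15.38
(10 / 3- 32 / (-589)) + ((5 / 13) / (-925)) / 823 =11848177823 / 3497449605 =3.39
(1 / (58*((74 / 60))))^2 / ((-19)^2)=225 / 415629769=0.00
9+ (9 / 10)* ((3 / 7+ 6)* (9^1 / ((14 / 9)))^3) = 43392465 / 38416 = 1129.54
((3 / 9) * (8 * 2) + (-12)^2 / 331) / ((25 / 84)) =160384 / 8275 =19.38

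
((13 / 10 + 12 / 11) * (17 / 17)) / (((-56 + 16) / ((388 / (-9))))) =25511 / 9900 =2.58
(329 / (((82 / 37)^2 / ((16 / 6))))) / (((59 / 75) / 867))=19524883350 / 99179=196865.10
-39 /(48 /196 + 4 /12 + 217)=-5733 /31984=-0.18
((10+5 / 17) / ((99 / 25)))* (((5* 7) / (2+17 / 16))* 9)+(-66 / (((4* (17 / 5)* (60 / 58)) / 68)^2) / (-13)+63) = 6548855 / 14586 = 448.98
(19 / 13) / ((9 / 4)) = 76 / 117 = 0.65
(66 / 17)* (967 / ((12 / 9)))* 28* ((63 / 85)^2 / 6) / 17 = 886583313 / 2088025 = 424.60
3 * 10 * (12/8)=45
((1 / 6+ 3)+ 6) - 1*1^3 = 49 / 6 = 8.17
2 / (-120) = -1 / 60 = -0.02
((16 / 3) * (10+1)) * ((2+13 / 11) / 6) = 31.11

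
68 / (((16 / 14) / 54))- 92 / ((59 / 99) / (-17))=344403 / 59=5837.34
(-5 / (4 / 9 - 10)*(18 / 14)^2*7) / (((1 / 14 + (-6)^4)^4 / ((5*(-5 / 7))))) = -285768 / 37289480474809415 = -0.00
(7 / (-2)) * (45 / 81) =-35 / 18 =-1.94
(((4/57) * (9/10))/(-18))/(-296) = 1/84360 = 0.00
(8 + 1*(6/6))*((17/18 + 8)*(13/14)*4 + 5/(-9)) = 294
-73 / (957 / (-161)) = 11753 / 957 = 12.28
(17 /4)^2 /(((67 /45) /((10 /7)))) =65025 /3752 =17.33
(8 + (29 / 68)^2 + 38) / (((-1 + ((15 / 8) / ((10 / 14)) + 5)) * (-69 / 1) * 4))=-213545 / 8454984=-0.03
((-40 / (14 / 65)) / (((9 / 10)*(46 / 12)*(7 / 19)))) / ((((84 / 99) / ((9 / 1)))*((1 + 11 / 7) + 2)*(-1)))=3056625 / 9016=339.02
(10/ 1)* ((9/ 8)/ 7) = 45/ 28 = 1.61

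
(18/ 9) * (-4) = -8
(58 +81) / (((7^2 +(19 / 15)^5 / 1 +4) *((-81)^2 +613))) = 105553125 / 306494615476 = 0.00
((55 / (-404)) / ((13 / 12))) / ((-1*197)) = 165 / 258661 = 0.00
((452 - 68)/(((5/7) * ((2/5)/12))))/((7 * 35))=2304/35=65.83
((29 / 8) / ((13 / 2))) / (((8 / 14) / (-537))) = -109011 / 208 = -524.09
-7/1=-7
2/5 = 0.40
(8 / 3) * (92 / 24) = 92 / 9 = 10.22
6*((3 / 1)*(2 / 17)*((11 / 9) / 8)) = 11 / 34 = 0.32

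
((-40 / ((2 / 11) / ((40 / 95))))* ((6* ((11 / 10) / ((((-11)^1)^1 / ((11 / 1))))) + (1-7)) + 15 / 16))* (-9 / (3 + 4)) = -184734 / 133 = -1388.98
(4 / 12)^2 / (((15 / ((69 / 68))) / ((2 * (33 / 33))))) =0.02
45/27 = 5/3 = 1.67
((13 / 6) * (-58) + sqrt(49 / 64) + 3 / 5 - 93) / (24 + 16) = -26063 / 4800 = -5.43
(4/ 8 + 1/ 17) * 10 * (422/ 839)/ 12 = 20045/ 85578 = 0.23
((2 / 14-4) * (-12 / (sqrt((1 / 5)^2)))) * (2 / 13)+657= 63027 / 91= 692.60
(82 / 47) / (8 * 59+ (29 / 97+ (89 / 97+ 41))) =0.00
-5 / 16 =-0.31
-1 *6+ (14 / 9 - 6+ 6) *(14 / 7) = -26 / 9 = -2.89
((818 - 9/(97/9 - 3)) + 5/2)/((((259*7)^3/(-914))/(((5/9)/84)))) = -4368463/5256080370954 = -0.00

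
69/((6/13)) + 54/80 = 150.18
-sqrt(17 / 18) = -sqrt(34) / 6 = -0.97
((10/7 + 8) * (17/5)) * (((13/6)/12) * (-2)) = -2431/210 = -11.58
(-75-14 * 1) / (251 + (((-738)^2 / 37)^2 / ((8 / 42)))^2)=-166800329 / 2425322531325284440786907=-0.00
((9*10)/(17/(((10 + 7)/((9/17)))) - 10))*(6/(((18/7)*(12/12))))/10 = -51/23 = -2.22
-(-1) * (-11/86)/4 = -11/344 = -0.03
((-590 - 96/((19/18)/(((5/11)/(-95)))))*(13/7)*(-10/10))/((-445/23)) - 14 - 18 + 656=7018663522/12369665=567.41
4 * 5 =20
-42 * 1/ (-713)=42/ 713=0.06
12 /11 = 1.09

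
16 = 16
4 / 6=2 / 3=0.67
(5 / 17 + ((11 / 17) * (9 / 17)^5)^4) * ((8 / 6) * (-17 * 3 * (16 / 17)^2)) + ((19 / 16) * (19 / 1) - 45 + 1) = -3615071363152139897365982294166855 / 92330038597574438063033119856912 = -39.15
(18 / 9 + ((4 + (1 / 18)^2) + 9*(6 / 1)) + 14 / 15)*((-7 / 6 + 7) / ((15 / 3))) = 691019 / 9720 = 71.09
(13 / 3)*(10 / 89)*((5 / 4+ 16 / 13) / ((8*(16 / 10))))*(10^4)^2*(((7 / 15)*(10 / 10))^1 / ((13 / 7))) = 8230468750 / 3471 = 2371209.67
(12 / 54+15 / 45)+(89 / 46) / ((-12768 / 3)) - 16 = -27213665 / 1761984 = -15.44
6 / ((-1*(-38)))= 3 / 19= 0.16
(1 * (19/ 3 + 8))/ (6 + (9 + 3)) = 43/ 54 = 0.80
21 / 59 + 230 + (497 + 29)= 756.36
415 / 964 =0.43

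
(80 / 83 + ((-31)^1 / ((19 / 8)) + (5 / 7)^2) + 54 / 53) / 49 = -43246941 / 200677981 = -0.22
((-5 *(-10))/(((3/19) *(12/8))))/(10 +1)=1900/99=19.19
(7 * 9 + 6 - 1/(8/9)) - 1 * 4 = 511/8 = 63.88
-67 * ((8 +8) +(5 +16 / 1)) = -2479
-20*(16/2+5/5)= -180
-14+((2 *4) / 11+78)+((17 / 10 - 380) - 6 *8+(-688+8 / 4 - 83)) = -124363 / 110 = -1130.57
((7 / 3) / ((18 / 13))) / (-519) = -91 / 28026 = -0.00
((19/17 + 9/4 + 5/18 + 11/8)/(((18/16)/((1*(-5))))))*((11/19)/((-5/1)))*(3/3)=67595/26163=2.58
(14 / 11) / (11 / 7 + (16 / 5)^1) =490 / 1837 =0.27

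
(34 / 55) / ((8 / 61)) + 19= 5217 / 220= 23.71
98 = 98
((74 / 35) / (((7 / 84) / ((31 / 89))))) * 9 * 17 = 4211784 / 3115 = 1352.10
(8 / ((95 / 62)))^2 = 246016 / 9025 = 27.26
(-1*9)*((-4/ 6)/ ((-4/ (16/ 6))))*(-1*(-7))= -28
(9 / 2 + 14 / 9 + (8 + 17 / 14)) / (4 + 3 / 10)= 3.55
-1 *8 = -8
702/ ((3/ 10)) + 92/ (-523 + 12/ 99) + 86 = 41857594/ 17255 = 2425.82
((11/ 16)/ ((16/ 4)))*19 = 209/ 64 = 3.27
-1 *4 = -4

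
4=4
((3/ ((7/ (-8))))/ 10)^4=0.01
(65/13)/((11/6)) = 30/11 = 2.73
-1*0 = 0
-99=-99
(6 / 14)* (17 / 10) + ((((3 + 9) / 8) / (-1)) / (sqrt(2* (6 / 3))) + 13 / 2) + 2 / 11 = 10257 / 1540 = 6.66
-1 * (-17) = 17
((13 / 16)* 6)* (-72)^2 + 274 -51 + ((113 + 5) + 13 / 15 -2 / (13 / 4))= 4994584 / 195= 25613.25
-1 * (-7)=7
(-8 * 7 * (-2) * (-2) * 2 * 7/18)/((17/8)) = -12544/153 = -81.99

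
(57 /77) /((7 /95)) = 5415 /539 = 10.05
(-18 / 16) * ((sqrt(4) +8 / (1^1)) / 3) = -15 / 4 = -3.75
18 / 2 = 9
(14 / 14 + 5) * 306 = 1836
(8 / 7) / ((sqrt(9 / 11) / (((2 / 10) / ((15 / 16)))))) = 128 * sqrt(11) / 1575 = 0.27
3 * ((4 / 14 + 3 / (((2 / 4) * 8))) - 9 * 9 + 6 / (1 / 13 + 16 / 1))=-1397301 / 5852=-238.77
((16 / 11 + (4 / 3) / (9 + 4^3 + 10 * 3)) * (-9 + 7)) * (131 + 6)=-1366712 / 3399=-402.09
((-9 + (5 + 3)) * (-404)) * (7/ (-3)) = -2828/ 3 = -942.67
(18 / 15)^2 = 36 / 25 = 1.44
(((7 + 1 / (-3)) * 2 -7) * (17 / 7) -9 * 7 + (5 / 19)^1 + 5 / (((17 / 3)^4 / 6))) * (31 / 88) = -48891951475 / 2932589352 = -16.67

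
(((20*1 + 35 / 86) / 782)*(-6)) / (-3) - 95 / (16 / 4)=-23.70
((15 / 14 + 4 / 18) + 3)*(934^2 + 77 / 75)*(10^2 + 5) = 35395886357 / 90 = 393287626.19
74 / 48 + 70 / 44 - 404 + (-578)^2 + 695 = 88275827 / 264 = 334378.13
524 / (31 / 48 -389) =-25152 / 18641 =-1.35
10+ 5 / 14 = 145 / 14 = 10.36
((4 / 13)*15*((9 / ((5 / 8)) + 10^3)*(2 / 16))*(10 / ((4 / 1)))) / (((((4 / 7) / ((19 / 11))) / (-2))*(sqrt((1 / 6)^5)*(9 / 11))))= -5059320*sqrt(6) / 13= -953288.65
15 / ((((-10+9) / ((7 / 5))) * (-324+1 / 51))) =1071 / 16523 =0.06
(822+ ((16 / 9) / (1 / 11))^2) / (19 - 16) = 97558 / 243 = 401.47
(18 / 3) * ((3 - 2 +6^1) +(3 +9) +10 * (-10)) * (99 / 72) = -2673 / 4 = -668.25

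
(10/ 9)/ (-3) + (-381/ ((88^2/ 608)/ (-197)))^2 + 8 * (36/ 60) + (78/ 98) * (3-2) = 13453011686292523/ 387400860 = 34726334.08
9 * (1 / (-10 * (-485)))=9 / 4850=0.00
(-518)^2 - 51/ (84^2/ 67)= 631096909/ 2352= 268323.52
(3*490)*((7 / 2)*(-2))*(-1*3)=30870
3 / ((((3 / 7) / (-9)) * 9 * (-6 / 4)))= 14 / 3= 4.67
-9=-9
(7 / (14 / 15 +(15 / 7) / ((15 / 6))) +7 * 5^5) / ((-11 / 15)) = -61698525 / 2068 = -29834.88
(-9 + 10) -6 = -5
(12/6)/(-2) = -1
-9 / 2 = -4.50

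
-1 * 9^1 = -9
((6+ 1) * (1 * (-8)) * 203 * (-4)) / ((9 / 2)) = 90944 / 9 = 10104.89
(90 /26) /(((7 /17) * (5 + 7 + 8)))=153 /364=0.42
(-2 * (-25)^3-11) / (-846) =-3471 / 94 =-36.93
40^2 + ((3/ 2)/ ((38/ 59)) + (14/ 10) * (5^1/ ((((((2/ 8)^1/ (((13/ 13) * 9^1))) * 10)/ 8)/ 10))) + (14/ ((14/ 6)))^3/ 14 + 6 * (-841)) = -751313/ 532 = -1412.24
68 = 68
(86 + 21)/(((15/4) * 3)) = 428/45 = 9.51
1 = 1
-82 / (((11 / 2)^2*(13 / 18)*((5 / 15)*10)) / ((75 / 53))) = -132840 / 83369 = -1.59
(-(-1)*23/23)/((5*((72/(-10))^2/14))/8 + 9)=35/396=0.09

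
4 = 4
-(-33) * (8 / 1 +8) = 528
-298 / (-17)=298 / 17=17.53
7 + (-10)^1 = -3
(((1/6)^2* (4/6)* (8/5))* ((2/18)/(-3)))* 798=-1064/1215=-0.88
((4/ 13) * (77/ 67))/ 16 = 77/ 3484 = 0.02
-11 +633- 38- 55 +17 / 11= 5836 / 11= 530.55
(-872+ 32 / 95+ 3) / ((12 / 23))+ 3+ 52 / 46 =-1660.81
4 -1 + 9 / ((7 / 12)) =129 / 7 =18.43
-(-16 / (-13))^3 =-4096 / 2197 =-1.86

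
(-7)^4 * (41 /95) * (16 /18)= 921.09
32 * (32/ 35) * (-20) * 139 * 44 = -3578733.71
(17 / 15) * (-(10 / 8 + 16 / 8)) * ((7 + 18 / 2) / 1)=-884 / 15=-58.93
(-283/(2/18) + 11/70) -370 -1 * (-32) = -201939/70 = -2884.84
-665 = -665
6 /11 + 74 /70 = 617 /385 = 1.60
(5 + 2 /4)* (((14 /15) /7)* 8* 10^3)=17600 /3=5866.67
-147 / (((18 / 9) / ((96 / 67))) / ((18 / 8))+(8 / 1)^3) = -2268 / 7909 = -0.29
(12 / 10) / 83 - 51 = -21159 / 415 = -50.99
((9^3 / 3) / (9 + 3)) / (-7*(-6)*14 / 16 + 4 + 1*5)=0.44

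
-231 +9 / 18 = -461 / 2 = -230.50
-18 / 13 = -1.38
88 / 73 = 1.21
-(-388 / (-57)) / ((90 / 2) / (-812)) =315056 / 2565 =122.83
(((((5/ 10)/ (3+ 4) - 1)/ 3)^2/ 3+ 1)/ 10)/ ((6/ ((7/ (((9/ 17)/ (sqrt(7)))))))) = 92837 * sqrt(7)/ 408240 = 0.60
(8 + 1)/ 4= 9/ 4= 2.25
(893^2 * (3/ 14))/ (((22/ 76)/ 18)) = 818182674/ 77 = 10625749.01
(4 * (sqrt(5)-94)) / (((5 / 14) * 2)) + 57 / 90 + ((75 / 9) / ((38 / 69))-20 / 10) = -146101 / 285 + 28 * sqrt(5) / 5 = -500.11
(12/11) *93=1116/11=101.45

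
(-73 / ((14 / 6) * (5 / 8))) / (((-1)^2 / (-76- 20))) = 168192 / 35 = 4805.49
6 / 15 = 0.40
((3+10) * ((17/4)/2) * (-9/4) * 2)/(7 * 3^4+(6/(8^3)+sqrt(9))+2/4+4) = -10608/49025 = -0.22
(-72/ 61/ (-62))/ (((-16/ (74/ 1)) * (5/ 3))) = -999/ 18910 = -0.05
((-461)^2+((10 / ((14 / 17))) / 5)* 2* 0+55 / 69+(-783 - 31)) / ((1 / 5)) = 73039190 / 69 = 1058538.99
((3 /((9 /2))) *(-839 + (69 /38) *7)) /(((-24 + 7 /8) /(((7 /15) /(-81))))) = -1758344 /12812175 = -0.14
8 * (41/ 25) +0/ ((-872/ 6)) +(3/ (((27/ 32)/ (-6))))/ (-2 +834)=12767/ 975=13.09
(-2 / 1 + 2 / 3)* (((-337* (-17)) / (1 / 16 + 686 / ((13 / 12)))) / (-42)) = 0.29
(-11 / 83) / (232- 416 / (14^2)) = -0.00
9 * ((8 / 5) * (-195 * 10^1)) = -28080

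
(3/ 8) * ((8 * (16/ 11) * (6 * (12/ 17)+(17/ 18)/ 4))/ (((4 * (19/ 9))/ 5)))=82095/ 7106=11.55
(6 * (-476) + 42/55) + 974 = -103468/55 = -1881.24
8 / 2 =4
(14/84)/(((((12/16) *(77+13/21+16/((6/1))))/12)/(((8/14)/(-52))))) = -0.00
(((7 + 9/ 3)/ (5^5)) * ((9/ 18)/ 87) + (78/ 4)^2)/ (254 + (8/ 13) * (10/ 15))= 1075156927/ 719345000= 1.49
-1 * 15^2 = -225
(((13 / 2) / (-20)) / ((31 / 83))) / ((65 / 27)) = -2241 / 6200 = -0.36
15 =15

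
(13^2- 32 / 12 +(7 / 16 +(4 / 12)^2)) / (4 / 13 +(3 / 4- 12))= -312403 / 20484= -15.25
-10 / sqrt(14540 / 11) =-sqrt(39985) / 727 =-0.28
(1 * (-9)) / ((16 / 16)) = -9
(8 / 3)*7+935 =2861 / 3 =953.67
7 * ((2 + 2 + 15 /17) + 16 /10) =3857 /85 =45.38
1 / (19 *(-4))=-1 / 76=-0.01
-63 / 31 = -2.03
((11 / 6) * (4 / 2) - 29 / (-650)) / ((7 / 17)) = 123029 / 13650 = 9.01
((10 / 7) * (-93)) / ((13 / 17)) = -173.74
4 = 4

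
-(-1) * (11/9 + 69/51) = 394/153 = 2.58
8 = 8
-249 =-249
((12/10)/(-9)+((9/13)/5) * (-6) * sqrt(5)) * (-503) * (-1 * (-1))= 1006/15+27162 * sqrt(5)/65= 1001.47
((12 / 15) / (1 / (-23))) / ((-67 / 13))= 1196 / 335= 3.57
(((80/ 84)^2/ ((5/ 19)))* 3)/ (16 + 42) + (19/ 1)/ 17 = 1.30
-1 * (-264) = 264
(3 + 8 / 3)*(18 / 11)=102 / 11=9.27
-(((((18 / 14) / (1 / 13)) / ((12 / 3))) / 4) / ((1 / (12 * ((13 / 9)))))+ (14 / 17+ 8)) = -12819 / 476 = -26.93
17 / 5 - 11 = -38 / 5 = -7.60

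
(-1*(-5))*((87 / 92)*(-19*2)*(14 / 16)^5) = -138909855 / 1507328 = -92.16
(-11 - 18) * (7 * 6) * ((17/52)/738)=-3451/6396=-0.54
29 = 29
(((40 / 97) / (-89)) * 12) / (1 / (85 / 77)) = -40800 / 664741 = -0.06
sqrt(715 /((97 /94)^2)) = 94 * sqrt(715) /97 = 25.91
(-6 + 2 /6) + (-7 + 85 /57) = -637 /57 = -11.18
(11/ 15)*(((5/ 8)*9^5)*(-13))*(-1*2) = 2814669/ 4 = 703667.25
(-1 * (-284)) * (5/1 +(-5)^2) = 8520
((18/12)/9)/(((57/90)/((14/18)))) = 35/171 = 0.20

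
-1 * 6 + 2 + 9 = 5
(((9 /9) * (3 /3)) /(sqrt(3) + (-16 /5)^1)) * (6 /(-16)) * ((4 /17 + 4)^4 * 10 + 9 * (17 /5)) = 829.78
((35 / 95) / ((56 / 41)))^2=1681 / 23104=0.07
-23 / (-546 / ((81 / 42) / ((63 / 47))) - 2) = 1081 / 17930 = 0.06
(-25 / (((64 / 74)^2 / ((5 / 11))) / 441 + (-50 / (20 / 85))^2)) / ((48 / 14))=-176087625 / 1090485596362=-0.00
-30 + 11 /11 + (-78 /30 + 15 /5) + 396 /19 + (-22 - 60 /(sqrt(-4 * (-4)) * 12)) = -11783 /380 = -31.01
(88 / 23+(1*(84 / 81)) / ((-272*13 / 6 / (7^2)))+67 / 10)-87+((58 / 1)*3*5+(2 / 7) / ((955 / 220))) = 242668872059 / 305818695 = 793.51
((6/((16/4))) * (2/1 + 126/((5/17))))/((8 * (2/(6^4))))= 261468/5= 52293.60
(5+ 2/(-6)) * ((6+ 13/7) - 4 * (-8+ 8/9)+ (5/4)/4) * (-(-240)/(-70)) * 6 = -73814/21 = -3514.95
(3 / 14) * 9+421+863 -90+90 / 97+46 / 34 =27661861 / 23086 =1198.21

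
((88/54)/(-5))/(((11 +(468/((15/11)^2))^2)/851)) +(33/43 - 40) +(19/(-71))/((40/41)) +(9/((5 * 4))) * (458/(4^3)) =-6891736566992477/189902506700160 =-36.29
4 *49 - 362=-166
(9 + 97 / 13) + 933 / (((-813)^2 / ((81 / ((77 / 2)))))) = 1210379120 / 73514441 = 16.46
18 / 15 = 6 / 5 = 1.20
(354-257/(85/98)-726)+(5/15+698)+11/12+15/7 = 78747/2380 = 33.09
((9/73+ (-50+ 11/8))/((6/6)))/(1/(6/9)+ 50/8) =-28325/4526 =-6.26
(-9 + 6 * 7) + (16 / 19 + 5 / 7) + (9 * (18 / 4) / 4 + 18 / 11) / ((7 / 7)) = 542103 / 11704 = 46.32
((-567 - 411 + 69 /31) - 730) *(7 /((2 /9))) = -3331377 /62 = -53731.89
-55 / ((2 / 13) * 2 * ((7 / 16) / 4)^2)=-732160 / 49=-14942.04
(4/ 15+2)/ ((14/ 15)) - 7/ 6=53/ 42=1.26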